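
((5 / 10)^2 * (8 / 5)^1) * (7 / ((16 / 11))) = 77 / 40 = 1.92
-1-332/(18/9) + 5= -162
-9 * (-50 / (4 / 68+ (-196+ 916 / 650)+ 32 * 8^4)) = 2486250 / 723098011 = 0.00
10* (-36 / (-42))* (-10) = -600 / 7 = -85.71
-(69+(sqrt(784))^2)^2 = -727609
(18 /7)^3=17.00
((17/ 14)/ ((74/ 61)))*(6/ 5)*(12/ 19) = 18666/ 24605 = 0.76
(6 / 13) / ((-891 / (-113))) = 226 / 3861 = 0.06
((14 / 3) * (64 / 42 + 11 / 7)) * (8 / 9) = 12.84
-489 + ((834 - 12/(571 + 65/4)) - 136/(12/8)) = 199127/783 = 254.31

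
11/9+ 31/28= 587/252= 2.33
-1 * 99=-99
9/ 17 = 0.53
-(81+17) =-98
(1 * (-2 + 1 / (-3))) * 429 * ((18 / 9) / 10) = -1001 / 5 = -200.20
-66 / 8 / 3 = -11 / 4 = -2.75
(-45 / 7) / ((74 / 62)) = -1395 / 259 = -5.39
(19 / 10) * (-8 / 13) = -76 / 65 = -1.17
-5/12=-0.42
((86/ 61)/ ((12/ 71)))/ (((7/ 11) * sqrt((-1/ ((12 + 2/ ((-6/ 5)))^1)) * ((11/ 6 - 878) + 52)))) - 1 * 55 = -55 + 781 * sqrt(306590)/ 294630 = -53.53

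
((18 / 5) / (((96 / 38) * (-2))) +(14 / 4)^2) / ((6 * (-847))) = -0.00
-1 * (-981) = 981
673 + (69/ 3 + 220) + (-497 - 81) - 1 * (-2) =340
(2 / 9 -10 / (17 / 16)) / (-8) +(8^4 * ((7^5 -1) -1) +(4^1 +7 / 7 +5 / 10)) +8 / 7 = 294881804899 / 4284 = 68833287.79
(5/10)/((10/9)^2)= 81/200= 0.40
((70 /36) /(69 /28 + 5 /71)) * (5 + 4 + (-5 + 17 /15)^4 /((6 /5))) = 41272232834 /275507325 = 149.80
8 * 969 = 7752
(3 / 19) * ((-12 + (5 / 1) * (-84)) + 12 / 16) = -68.09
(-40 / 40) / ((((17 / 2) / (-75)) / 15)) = 2250 / 17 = 132.35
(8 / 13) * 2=16 / 13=1.23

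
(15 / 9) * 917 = 4585 / 3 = 1528.33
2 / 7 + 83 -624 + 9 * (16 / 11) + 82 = -34313 / 77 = -445.62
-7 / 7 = -1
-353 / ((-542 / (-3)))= -1059 / 542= -1.95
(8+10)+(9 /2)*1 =22.50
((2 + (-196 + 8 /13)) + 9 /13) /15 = -167 /13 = -12.85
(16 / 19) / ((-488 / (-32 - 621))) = 1306 / 1159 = 1.13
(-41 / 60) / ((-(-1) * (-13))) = 41 / 780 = 0.05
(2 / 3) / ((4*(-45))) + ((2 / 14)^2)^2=-2131 / 648270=-0.00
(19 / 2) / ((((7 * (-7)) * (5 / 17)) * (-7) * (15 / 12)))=646 / 8575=0.08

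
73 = 73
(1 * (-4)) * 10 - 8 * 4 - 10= -82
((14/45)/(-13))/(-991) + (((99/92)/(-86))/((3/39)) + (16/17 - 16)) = -1186919148929/77976676440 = -15.22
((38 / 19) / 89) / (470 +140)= 1 / 27145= 0.00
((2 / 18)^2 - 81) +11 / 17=-110629 / 1377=-80.34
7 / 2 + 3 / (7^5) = 117655 / 33614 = 3.50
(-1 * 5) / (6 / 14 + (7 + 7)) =-35 / 101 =-0.35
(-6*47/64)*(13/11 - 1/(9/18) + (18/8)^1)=-8883/1408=-6.31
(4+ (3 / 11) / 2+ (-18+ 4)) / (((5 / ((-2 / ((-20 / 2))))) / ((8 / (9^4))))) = -868 / 1804275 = -0.00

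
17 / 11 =1.55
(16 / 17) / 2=0.47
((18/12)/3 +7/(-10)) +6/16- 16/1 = -633/40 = -15.82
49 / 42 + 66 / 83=977 / 498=1.96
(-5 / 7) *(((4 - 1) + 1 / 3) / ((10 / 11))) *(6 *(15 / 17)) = -1650 / 119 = -13.87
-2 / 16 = -0.12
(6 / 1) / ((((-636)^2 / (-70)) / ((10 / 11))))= -175 / 185394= -0.00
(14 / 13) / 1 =14 / 13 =1.08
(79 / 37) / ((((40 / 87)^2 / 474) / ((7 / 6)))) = 330666903 / 59200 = 5585.59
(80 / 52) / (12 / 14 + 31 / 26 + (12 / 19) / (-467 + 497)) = 26600 / 35799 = 0.74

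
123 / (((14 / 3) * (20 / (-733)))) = -270477 / 280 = -965.99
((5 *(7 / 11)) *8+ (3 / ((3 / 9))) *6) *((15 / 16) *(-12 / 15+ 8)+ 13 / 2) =23161 / 22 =1052.77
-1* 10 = -10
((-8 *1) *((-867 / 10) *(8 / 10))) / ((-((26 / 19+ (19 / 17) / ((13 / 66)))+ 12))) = -7281066 / 249875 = -29.14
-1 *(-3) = 3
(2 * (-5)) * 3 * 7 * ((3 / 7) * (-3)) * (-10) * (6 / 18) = -900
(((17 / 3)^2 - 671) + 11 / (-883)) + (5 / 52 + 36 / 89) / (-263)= -6179984831435 / 9672802308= -638.90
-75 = -75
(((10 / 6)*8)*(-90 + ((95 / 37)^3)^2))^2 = 406710331332235017366760000 / 59246568052560317529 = 6864707.02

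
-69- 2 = -71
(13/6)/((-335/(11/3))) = -143/6030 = -0.02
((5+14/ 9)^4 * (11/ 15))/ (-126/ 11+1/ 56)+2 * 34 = -34960548236/ 693333675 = -50.42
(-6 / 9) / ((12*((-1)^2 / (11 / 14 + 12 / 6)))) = -13 / 84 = -0.15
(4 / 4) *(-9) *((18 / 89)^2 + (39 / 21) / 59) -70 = -231127175 / 3271373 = -70.65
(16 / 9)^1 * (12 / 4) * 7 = 112 / 3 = 37.33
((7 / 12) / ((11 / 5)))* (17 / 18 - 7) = -3815 / 2376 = -1.61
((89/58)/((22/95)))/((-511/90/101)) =-117.87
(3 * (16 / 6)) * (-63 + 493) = 3440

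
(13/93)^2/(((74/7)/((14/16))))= 8281/5120208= 0.00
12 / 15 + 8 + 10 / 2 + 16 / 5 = 17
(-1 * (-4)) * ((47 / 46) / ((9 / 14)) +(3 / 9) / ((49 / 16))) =68900 / 10143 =6.79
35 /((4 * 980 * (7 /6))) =0.01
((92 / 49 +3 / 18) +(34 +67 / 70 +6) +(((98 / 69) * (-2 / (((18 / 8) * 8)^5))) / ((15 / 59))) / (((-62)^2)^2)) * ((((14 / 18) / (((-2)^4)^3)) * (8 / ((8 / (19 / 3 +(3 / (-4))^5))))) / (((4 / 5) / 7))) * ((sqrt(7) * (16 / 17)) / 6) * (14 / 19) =1995511197898744217382901 * sqrt(7) / 39639401820335398025428992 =0.13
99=99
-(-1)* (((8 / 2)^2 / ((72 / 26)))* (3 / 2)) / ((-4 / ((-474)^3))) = 230742252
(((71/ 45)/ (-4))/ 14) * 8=-71/ 315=-0.23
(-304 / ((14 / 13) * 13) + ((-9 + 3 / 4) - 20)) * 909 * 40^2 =-72668057.14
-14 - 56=-70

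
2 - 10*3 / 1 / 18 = 0.33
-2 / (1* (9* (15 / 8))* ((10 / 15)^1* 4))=-2 / 45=-0.04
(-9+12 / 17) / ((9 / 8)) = -376 / 51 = -7.37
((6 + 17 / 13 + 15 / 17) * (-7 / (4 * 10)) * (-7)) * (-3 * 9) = -239463 / 884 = -270.89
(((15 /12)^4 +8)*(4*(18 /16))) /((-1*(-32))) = 24057 /16384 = 1.47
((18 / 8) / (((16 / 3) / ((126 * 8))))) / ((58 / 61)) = 103761 / 232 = 447.25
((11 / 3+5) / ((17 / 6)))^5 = 380204032 / 1419857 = 267.78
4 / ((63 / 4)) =16 / 63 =0.25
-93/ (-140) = 93/ 140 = 0.66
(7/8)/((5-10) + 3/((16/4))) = -7/34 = -0.21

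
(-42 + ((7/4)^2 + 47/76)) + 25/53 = -609797/16112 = -37.85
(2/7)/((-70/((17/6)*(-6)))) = 17/245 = 0.07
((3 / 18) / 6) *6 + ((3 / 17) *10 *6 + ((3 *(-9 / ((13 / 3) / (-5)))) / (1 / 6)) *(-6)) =-1472899 / 1326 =-1110.78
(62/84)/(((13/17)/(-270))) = -23715/91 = -260.60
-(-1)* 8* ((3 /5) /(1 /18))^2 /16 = 1458 /25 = 58.32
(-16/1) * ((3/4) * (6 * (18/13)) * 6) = -7776/13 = -598.15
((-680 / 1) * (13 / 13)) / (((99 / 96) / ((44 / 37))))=-87040 / 111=-784.14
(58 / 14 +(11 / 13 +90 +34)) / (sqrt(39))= 11738 * sqrt(39) / 3549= 20.65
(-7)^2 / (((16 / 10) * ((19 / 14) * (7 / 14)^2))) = 1715 / 19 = 90.26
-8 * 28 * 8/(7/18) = -4608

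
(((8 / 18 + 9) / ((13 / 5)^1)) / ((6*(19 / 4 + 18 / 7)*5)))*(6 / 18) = 0.01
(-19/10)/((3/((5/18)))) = -19/108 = -0.18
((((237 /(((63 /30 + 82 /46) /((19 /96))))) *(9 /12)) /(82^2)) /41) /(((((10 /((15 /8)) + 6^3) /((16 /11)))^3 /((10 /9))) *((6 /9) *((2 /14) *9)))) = 953925 /78888144086452448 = 0.00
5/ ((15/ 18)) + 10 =16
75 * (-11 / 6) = -275 / 2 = -137.50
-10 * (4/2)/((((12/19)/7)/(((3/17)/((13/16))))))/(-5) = 2128/221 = 9.63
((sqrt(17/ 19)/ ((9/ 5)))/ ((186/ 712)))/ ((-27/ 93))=-1780 * sqrt(323)/ 4617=-6.93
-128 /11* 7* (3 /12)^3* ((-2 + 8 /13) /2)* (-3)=-378 /143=-2.64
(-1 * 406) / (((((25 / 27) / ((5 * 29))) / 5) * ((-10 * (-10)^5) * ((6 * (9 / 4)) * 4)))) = -5887 / 1000000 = -0.01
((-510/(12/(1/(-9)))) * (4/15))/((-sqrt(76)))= -17 * sqrt(19)/513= -0.14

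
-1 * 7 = -7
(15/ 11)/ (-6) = -5/ 22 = -0.23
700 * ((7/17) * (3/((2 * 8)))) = 3675/68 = 54.04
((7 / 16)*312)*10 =1365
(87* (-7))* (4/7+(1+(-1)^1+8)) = -5220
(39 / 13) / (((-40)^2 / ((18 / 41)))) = 0.00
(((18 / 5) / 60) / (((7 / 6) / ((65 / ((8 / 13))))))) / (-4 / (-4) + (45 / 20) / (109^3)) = 1969739109 / 362608750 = 5.43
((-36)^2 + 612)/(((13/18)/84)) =2884896/13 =221915.08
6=6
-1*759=-759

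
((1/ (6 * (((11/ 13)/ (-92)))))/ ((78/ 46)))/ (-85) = 0.13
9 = 9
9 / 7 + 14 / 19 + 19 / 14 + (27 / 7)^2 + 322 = 633559 / 1862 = 340.26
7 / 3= 2.33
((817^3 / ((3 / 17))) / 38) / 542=487934459 / 3252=150041.35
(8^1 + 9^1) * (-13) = -221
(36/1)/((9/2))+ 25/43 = 369/43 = 8.58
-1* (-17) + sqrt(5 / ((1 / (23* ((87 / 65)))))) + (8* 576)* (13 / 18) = sqrt(26013) / 13 + 3345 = 3357.41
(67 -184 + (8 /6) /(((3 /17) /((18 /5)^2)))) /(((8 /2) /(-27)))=12879 /100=128.79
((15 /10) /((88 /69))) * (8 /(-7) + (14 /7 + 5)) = 8487 /1232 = 6.89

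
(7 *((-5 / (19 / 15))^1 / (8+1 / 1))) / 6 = -175 / 342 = -0.51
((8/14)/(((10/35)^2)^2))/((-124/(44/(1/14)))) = -26411/62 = -425.98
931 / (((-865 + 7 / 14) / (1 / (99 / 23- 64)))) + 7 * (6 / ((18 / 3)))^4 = 125265 / 17849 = 7.02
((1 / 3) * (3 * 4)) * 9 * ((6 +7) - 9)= 144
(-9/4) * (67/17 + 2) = -13.37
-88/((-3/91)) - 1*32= 7912/3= 2637.33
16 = 16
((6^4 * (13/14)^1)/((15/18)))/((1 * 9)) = 5616/35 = 160.46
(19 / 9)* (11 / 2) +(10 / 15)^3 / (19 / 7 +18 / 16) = 135701 / 11610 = 11.69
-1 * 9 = -9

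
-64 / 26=-32 / 13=-2.46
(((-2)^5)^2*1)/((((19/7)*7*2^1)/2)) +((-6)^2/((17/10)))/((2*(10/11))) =21170/323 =65.54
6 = 6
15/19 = 0.79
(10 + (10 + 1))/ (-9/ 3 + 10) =3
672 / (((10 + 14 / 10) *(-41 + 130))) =1120 / 1691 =0.66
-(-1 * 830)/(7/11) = 9130/7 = 1304.29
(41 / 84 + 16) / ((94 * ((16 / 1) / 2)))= 1385 / 63168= 0.02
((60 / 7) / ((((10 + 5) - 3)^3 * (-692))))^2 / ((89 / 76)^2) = 9025 / 240875863070976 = 0.00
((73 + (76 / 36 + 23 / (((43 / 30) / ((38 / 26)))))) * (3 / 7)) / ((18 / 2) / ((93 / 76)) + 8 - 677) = -15372094 / 240778629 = -0.06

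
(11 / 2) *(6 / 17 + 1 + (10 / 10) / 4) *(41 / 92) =49159 / 12512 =3.93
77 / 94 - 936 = -935.18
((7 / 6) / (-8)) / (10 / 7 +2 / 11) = -539 / 5952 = -0.09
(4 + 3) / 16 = 7 / 16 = 0.44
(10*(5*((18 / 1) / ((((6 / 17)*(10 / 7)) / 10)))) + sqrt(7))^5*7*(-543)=-6887935430409051748973250 - 1929393338882170011249*sqrt(7)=-6893040125364958538210105.00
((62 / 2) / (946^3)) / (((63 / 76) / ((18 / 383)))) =589 / 283713653377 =0.00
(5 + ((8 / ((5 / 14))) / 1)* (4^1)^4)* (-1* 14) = -80351.60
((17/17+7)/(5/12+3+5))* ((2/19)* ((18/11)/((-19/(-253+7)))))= 850176/401071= 2.12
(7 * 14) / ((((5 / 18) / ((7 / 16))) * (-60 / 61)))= -62769 / 400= -156.92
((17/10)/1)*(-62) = -527/5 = -105.40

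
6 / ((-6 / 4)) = -4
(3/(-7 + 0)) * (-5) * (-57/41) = -855/287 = -2.98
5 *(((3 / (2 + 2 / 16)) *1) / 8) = 15 / 17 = 0.88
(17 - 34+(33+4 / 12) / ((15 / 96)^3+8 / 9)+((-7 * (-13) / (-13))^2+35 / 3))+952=815875703 / 789807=1033.01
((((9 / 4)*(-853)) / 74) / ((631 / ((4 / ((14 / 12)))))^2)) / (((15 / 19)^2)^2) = -889310504 / 451166183125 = -0.00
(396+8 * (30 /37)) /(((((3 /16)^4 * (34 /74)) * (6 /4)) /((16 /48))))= 38273024 /243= 157502.16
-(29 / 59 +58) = -3451 / 59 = -58.49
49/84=7/12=0.58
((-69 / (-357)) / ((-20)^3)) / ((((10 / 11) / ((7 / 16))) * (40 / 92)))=-5819 / 217600000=-0.00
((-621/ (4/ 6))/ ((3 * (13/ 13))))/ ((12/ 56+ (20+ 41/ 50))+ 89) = -108675/ 38512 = -2.82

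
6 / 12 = 1 / 2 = 0.50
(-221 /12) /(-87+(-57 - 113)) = 221 /3084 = 0.07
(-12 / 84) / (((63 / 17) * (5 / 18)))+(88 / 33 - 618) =-615.47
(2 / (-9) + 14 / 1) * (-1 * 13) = -1612 / 9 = -179.11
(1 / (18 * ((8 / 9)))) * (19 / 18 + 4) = 91 / 288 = 0.32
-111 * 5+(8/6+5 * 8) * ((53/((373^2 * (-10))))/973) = -1126976207311/2030587755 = -555.00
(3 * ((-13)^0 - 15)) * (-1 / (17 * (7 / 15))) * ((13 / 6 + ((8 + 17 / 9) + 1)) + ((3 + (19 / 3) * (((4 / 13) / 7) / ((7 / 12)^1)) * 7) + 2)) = 175235 / 1547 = 113.27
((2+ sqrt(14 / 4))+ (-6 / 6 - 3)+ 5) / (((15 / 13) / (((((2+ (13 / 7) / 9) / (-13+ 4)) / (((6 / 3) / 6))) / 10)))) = -1807 / 9450 - 1807 * sqrt(14) / 56700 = -0.31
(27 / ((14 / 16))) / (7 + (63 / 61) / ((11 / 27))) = 72468 / 22393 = 3.24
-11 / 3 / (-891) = 0.00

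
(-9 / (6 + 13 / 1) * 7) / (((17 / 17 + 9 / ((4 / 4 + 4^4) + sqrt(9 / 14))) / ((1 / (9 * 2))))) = -0.18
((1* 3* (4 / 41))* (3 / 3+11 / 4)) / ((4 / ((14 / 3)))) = 105 / 82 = 1.28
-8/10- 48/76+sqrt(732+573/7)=-136/95+3 * sqrt(4431)/7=27.10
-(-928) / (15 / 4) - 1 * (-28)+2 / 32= 66127 / 240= 275.53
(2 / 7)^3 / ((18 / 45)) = 0.06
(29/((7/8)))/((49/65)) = 15080/343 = 43.97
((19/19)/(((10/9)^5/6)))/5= 177147/250000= 0.71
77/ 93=0.83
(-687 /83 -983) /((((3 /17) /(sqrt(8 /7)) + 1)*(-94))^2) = -112944379000 /927369309347 + 9701327712*sqrt(14) /927369309347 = -0.08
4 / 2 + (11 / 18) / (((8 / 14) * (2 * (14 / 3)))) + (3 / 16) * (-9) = 41 / 96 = 0.43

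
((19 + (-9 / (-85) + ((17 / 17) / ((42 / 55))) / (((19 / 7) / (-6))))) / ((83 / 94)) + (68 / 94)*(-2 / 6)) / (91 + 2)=342445444 / 1757732085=0.19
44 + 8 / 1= 52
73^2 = 5329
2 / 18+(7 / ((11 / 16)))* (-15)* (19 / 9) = -31909 / 99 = -322.31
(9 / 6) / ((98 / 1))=3 / 196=0.02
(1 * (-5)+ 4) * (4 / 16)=-1 / 4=-0.25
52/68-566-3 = -9660/17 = -568.24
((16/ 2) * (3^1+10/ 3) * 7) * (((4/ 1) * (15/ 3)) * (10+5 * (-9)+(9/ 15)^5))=-247715.09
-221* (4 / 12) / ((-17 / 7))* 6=182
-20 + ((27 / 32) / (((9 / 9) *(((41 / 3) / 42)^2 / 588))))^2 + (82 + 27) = 248156786238437 / 11303044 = 21954863.33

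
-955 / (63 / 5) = -4775 / 63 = -75.79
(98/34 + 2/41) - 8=-3533/697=-5.07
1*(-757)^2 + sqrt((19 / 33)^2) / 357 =6751090288 / 11781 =573049.00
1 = 1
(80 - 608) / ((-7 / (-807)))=-426096 / 7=-60870.86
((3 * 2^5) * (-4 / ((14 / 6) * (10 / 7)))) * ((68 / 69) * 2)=-26112 / 115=-227.06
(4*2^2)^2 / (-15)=-256 / 15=-17.07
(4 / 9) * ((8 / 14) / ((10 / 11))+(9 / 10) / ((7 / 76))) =208 / 45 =4.62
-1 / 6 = -0.17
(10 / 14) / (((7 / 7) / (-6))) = -30 / 7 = -4.29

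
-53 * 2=-106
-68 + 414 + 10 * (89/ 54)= 9787/ 27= 362.48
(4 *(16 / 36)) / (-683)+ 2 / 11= 12118 / 67617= 0.18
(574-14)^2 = 313600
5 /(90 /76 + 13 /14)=665 /281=2.37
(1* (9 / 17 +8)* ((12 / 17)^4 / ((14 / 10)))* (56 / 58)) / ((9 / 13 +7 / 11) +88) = 49420800 / 3022875553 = 0.02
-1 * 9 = -9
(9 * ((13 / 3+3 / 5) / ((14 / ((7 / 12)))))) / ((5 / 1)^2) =37 / 500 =0.07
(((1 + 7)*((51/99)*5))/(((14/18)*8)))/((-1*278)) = -255/21406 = -0.01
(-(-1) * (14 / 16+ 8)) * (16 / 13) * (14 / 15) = 1988 / 195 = 10.19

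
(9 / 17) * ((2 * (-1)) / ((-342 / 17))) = 1 / 19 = 0.05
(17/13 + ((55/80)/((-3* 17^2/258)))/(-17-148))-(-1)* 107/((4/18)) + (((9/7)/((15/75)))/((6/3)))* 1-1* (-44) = 1672689673/3155880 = 530.02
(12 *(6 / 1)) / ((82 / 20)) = 720 / 41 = 17.56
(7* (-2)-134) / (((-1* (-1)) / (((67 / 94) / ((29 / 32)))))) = -158656 / 1363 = -116.40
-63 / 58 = -1.09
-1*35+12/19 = -653/19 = -34.37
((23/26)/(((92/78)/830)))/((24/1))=415/16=25.94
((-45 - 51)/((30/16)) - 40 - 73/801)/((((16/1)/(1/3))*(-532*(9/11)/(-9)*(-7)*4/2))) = 4021831/1431803520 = 0.00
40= 40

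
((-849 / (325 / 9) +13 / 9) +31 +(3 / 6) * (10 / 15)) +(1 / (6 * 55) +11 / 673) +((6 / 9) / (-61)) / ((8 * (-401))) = 19674993446287 / 2118691961100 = 9.29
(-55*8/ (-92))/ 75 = 22/ 345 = 0.06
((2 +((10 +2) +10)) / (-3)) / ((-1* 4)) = 2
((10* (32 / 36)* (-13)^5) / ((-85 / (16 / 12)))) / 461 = 23762752 / 211599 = 112.30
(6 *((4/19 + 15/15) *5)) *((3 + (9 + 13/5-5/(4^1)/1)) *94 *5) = 4329405/19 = 227863.42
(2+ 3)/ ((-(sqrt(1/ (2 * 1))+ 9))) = -90/ 161+ 5 * sqrt(2)/ 161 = -0.52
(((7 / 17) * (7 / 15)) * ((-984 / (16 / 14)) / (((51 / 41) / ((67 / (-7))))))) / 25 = 5518723 / 108375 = 50.92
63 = 63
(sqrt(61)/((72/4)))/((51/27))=sqrt(61)/34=0.23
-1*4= -4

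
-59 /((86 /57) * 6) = -1121 /172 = -6.52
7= 7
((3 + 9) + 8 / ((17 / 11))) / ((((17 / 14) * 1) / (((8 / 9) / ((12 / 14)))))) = 114464 / 7803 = 14.67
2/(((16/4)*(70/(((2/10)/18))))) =1/12600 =0.00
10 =10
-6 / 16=-3 / 8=-0.38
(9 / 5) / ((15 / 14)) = 42 / 25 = 1.68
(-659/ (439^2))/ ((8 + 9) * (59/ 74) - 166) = 48766/ 2174085601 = 0.00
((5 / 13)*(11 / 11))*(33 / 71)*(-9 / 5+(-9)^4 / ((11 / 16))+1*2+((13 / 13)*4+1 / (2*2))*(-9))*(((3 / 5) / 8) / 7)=18820341 / 1033760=18.21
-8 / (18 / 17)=-68 / 9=-7.56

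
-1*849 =-849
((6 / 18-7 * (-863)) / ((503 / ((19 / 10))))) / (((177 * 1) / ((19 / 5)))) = 0.49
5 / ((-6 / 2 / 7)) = -35 / 3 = -11.67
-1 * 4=-4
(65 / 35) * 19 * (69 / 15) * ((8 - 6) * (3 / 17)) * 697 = 1397526 / 35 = 39929.31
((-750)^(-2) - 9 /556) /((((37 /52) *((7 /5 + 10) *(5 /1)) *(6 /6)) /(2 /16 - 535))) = 35197594861 /164897437500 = 0.21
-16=-16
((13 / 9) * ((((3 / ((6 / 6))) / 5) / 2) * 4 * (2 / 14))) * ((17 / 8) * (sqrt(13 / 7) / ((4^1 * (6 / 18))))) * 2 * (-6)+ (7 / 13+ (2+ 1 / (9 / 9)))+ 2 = -0.92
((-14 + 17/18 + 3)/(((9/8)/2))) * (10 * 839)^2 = -101927760800/81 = -1258367417.28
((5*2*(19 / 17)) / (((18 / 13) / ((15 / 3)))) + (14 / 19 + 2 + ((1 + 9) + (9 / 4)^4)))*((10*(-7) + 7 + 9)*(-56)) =1230320343 / 5168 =238065.08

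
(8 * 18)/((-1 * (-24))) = 6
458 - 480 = -22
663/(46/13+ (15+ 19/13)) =663/20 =33.15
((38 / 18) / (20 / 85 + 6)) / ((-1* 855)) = -17 / 42930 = -0.00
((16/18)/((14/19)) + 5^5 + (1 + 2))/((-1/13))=-2562820/63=-40679.68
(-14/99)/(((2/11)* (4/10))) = -35/18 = -1.94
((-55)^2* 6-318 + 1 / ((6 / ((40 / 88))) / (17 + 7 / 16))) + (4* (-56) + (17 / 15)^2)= 1394759953 / 79200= 17610.61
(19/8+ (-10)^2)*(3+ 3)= 2457/4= 614.25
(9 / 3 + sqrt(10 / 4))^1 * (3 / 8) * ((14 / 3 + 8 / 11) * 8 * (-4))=-2136 / 11-356 * sqrt(10) / 11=-296.52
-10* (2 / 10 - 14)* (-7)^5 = -2319366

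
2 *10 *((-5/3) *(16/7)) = -1600/21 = -76.19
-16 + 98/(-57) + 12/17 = -16486/969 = -17.01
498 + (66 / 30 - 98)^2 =241891 / 25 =9675.64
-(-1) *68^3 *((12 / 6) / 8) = 78608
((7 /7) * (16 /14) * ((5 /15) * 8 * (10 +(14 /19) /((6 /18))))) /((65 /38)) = 29696 /1365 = 21.76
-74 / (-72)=37 / 36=1.03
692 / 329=2.10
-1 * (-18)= 18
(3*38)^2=12996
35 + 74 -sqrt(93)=109 -sqrt(93)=99.36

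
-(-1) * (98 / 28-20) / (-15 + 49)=-33 / 68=-0.49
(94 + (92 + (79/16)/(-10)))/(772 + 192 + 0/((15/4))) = 29681/154240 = 0.19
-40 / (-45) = 8 / 9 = 0.89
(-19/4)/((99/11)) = -0.53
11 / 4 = 2.75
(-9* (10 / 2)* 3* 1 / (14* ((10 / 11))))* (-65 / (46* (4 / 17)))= 328185 / 5152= 63.70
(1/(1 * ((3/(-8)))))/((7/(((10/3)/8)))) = -0.16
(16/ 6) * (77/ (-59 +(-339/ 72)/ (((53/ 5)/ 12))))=-65296/ 20457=-3.19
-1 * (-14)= 14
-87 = -87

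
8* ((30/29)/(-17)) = -240/493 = -0.49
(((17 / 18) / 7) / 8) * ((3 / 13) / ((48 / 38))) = 323 / 104832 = 0.00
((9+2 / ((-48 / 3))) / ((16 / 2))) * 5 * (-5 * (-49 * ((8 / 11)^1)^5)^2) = -71500719718400 / 25937424601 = -2756.66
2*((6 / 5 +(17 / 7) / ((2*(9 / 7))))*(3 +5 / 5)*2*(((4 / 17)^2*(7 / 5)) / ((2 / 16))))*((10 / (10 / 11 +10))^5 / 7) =31082843 / 15801075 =1.97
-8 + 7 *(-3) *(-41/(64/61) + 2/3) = 51113/64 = 798.64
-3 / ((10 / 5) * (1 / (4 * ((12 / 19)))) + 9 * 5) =-72 / 1099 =-0.07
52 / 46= 1.13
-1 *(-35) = 35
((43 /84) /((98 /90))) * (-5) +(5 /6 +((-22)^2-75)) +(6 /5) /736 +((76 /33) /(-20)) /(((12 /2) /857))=4886465999 /12496176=391.04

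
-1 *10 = -10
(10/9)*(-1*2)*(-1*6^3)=480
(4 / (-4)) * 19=-19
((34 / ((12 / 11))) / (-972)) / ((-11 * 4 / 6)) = 17 / 3888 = 0.00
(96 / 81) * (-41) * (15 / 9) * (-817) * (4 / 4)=5359520 / 81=66166.91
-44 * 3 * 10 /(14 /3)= -1980 /7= -282.86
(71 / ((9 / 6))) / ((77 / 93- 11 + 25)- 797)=-0.06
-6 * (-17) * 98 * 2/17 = 1176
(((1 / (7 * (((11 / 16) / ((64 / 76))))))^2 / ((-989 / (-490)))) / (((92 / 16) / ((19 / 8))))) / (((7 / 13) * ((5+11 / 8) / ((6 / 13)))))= 5242880 / 6223147007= 0.00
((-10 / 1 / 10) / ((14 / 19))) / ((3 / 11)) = -209 / 42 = -4.98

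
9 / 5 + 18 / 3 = 39 / 5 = 7.80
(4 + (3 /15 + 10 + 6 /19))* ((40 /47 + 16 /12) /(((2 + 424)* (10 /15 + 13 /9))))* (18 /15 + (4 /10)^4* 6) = 3822588 /80096875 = 0.05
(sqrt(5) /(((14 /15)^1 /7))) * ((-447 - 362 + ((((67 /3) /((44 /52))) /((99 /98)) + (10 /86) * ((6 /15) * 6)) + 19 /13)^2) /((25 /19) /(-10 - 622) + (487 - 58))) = -3241752800786074240 * sqrt(5) /5726990909824834221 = -1.27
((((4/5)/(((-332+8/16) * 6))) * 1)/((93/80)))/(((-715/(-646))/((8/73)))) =-19456/567933795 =-0.00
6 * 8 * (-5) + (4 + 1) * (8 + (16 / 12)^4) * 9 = 2360 / 9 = 262.22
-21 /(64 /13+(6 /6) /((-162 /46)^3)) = -145083393 /33854053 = -4.29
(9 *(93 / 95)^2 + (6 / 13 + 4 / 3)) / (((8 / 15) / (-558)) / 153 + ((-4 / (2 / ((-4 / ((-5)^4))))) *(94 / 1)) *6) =3913916604075 / 2711665765276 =1.44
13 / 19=0.68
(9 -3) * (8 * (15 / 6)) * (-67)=-8040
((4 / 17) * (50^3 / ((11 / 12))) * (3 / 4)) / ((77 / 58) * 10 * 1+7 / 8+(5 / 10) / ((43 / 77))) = 44892000000 / 28068887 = 1599.35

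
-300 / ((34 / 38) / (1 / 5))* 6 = -6840 / 17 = -402.35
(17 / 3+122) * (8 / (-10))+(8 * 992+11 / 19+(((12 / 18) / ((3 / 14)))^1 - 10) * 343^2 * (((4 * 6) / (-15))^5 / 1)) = 4545520756771 / 534375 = 8506237.67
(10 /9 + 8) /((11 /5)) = 410 /99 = 4.14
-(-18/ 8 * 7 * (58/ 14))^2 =-68121/ 16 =-4257.56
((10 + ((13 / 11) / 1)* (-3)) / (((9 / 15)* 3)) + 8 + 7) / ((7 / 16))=29440 / 693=42.48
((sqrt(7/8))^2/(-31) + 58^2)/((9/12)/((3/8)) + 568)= 166853/28272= 5.90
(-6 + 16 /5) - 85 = -439 /5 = -87.80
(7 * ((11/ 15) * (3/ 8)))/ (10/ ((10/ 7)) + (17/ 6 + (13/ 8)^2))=1848/ 11975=0.15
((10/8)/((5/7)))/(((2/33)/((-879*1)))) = -25381.12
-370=-370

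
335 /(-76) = -4.41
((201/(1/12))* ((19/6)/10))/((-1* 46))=-3819/230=-16.60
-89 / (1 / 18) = -1602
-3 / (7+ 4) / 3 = -1 / 11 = -0.09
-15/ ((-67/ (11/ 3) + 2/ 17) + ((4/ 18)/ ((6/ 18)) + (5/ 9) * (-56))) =25245/ 81793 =0.31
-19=-19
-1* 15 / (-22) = 15 / 22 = 0.68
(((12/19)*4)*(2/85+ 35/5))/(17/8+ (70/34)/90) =2063232/249755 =8.26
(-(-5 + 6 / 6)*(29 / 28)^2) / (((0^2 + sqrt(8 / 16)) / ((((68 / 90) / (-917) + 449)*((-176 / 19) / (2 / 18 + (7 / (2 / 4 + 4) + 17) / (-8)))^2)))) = 7722691877728256*sqrt(2) / 227821318585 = 47939.04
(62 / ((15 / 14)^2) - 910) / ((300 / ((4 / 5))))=-192598 / 84375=-2.28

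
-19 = -19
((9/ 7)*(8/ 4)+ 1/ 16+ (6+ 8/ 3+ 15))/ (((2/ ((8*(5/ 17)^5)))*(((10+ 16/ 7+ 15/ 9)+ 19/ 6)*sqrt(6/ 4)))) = 27615625*sqrt(6)/ 6125263098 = 0.01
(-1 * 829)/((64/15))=-12435/64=-194.30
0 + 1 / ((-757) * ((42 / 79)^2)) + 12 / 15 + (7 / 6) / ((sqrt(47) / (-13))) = 5310187 / 6676740- 91 * sqrt(47) / 282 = -1.42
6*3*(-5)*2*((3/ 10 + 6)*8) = -9072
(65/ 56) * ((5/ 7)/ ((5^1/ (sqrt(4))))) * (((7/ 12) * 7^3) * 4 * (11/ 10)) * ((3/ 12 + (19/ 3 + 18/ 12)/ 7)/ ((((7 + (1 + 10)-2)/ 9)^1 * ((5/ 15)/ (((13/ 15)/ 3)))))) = 299299/ 1536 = 194.86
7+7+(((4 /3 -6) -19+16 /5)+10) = 3.53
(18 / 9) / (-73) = -2 / 73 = -0.03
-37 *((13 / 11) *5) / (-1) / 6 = 2405 / 66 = 36.44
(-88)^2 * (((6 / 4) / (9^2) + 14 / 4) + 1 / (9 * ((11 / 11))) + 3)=1386176 / 27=51339.85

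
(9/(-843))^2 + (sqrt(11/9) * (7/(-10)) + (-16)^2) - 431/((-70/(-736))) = -4276.43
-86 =-86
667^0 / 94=1 / 94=0.01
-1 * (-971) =971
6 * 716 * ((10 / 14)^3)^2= 67125000 / 117649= 570.55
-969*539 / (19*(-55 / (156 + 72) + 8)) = -3542.96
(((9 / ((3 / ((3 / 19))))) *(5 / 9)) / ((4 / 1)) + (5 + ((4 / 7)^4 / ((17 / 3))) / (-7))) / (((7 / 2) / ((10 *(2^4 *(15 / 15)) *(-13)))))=-114341184880 / 38000627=-3008.93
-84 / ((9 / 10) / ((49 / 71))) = -13720 / 213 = -64.41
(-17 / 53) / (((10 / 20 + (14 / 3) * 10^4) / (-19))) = 0.00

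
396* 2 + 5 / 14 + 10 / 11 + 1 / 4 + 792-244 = 413187 / 308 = 1341.52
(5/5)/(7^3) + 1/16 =359/5488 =0.07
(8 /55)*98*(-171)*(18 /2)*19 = -22924944 /55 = -416817.16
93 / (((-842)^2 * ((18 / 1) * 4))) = 31 / 17015136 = 0.00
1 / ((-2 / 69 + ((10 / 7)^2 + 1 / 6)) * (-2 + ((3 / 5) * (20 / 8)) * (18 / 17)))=-16422 / 14731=-1.11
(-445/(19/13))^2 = 33466225/361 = 92704.22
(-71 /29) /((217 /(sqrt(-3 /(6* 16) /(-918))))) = -71* sqrt(51) /7702632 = -0.00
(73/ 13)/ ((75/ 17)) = 1241/ 975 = 1.27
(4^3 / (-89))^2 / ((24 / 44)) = 22528 / 23763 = 0.95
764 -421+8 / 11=3781 / 11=343.73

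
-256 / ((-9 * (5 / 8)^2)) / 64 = 256 / 225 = 1.14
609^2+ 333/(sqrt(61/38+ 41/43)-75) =3407268528639/9187069-333 * sqrt(6831754)/9187069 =370876.46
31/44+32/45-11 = -18977/1980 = -9.58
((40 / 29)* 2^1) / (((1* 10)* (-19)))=-8 / 551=-0.01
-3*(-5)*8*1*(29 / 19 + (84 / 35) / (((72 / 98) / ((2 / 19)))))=4264 / 19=224.42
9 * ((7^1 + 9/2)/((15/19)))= 1311/10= 131.10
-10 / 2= -5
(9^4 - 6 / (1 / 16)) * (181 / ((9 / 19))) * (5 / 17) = 37055225 / 51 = 726573.04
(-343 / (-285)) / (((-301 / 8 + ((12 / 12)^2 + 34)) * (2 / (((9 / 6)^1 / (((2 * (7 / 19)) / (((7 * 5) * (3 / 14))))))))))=-7 / 2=-3.50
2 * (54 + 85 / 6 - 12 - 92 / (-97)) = 33241 / 291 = 114.23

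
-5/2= -2.50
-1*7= -7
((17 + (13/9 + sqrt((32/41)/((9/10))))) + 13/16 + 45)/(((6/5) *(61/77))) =1540 *sqrt(205)/22509 + 3562405/52704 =68.57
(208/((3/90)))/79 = 6240/79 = 78.99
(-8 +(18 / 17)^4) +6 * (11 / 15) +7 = 1944737 / 417605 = 4.66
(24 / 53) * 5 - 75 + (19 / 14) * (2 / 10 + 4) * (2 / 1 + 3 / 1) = -4689 / 106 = -44.24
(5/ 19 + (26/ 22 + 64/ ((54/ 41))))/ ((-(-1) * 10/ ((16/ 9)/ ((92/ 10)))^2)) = 45177920/ 241796907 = 0.19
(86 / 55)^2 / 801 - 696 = -1686418004 / 2423025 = -696.00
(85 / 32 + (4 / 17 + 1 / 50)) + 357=359.91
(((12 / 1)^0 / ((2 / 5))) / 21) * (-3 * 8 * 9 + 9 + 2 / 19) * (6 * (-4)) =78620 / 133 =591.13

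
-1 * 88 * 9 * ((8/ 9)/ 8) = -88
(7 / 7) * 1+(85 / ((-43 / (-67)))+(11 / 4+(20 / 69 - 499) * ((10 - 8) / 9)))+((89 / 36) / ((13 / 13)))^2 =40348361 / 1281744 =31.48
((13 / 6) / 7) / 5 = 13 / 210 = 0.06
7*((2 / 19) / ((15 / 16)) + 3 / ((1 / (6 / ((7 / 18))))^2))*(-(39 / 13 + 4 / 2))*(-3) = 9974288 / 133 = 74994.65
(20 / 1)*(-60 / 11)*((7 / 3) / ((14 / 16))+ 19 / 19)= -400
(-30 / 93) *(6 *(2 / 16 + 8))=-975 / 62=-15.73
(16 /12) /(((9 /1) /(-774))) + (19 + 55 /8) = -2131 /24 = -88.79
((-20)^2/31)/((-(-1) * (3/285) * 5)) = 245.16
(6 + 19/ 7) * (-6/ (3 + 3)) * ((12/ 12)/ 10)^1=-0.87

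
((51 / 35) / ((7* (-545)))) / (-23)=51 / 3071075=0.00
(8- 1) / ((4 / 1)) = 7 / 4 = 1.75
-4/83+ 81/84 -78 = -77.08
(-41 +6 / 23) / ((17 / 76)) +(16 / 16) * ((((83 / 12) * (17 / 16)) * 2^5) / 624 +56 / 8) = -255818699 / 1463904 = -174.75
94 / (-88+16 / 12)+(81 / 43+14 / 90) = 48029 / 50310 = 0.95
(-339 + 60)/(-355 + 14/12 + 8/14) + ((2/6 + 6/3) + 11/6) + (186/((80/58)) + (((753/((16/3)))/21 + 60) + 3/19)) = 206.69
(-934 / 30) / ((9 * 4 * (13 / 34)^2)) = -134963 / 22815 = -5.92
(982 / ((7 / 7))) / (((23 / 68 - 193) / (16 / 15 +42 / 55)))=-20166352 / 2161665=-9.33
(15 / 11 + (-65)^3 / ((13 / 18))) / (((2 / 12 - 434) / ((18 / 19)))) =451735380 / 544027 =830.35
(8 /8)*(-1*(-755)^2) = -570025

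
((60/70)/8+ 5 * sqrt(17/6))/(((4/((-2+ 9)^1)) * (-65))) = -7 * sqrt(102)/312 - 3/1040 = -0.23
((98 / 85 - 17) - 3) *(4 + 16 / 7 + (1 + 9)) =-182628 / 595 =-306.94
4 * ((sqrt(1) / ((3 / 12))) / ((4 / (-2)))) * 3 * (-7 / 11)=15.27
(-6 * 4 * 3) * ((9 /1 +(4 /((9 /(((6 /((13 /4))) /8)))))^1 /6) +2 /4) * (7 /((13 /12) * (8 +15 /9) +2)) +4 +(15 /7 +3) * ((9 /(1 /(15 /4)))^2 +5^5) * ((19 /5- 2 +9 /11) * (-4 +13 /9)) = -66117829256 /449449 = -147108.64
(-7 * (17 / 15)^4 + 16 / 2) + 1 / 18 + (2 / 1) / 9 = -331169 / 101250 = -3.27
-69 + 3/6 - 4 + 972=1799/2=899.50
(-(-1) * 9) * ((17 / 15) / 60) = 17 / 100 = 0.17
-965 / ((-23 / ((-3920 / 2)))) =-1891400 / 23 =-82234.78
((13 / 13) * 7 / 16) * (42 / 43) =147 / 344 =0.43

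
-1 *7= -7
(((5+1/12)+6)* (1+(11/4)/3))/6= 3059/864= 3.54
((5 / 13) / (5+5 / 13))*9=9 / 14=0.64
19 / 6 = 3.17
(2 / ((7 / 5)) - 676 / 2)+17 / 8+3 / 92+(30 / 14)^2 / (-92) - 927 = -11373357 / 9016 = -1261.46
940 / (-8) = -235 / 2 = -117.50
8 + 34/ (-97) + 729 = 71455/ 97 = 736.65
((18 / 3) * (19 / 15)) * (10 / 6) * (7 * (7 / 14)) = 133 / 3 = 44.33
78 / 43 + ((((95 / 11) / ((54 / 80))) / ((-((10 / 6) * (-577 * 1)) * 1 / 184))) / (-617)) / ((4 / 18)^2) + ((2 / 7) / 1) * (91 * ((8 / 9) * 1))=24.84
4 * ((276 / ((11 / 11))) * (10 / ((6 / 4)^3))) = 29440 / 9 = 3271.11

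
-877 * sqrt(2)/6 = -206.71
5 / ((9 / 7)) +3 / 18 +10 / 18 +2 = 119 / 18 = 6.61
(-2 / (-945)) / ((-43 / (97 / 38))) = -97 / 772065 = -0.00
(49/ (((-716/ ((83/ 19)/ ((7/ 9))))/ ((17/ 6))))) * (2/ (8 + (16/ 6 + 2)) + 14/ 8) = -4296495/ 2067808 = -2.08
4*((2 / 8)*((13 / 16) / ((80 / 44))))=143 / 320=0.45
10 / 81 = 0.12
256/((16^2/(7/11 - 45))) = -488/11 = -44.36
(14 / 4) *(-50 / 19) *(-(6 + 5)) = 1925 / 19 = 101.32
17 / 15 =1.13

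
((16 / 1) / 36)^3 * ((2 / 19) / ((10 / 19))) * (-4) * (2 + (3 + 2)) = -1792 / 3645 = -0.49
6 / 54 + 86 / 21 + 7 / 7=5.21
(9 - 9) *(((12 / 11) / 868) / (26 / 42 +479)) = 0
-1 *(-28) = 28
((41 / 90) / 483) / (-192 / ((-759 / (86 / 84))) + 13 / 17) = 7667 / 8321490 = 0.00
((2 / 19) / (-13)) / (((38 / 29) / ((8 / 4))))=-0.01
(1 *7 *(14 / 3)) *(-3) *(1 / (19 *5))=-98 / 95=-1.03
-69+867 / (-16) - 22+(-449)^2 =201455.81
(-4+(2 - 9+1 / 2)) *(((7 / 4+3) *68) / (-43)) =78.87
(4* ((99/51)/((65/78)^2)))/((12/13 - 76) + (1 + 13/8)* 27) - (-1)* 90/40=-305307/742900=-0.41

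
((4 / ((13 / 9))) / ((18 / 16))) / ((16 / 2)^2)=1 / 26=0.04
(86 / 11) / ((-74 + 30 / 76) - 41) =-3268 / 47905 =-0.07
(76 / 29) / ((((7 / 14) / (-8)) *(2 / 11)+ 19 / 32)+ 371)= 26752 / 3793113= 0.01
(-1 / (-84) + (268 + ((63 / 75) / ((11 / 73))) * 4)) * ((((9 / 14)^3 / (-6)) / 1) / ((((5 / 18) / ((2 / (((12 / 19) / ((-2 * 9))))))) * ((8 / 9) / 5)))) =2507950720251 / 169030400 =14837.28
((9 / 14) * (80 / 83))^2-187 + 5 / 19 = -1195204028 / 6413659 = -186.35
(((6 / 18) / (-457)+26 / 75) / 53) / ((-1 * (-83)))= 11857 / 150775725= 0.00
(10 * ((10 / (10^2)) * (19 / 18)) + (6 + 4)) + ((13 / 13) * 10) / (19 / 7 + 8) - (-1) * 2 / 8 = 2203 / 180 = 12.24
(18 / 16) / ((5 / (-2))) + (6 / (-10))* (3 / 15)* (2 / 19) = -879 / 1900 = -0.46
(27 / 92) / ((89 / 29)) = 783 / 8188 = 0.10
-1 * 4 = -4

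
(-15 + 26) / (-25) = -11 / 25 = -0.44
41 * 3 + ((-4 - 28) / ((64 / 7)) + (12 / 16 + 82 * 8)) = 3105 / 4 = 776.25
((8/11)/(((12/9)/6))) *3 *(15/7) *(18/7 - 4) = -16200/539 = -30.06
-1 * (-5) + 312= 317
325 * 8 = 2600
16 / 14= 8 / 7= 1.14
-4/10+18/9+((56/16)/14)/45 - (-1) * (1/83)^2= 1991101/1240020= 1.61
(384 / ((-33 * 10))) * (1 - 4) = 192 / 55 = 3.49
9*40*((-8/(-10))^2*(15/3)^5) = 720000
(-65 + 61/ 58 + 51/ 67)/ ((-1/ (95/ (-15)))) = -4665355/ 11658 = -400.18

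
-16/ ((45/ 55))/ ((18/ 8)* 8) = -88/ 81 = -1.09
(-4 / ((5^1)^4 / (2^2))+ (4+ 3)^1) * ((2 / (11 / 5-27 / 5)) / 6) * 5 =-1453 / 400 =-3.63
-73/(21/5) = -365/21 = -17.38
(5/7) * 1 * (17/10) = 17/14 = 1.21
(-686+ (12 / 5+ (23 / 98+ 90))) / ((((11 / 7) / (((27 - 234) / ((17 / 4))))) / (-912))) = -109777518432 / 6545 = -16772730.09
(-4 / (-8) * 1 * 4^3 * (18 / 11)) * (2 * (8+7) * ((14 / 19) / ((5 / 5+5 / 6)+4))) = 41472 / 209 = 198.43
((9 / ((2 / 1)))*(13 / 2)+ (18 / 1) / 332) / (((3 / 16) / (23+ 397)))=5448240 / 83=65641.45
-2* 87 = -174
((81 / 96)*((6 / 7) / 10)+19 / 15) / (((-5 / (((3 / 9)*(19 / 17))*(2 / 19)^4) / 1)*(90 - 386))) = 4499 / 108720637200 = 0.00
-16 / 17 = -0.94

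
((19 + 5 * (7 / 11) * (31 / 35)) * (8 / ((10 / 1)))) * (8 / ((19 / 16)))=24576 / 209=117.59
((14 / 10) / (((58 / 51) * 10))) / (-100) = -357 / 290000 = -0.00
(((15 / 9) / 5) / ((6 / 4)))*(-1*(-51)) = 34 / 3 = 11.33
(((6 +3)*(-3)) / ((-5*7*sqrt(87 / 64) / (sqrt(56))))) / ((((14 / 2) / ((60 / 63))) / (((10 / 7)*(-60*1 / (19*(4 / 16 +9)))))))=-460800*sqrt(1218) / 48949187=-0.33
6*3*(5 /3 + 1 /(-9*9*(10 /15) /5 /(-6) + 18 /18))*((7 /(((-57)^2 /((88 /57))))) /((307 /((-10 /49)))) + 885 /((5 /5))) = 29938027145525 /928619433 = 32239.29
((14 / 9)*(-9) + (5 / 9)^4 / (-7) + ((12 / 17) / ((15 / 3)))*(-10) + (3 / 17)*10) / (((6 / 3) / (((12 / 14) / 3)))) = -10665689 / 5465313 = -1.95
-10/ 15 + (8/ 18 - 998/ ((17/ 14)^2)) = -677.07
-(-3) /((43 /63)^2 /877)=10442439 /1849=5647.61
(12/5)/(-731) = -12/3655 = -0.00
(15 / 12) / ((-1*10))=-1 / 8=-0.12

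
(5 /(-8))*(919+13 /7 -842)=-345 /7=-49.29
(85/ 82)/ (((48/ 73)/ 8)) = 6205/ 492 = 12.61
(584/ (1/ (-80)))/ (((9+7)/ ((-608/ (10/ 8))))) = 1420288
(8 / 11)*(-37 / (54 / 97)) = -14356 / 297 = -48.34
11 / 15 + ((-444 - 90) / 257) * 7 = -53243 / 3855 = -13.81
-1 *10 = -10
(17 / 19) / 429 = 17 / 8151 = 0.00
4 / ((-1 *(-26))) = 2 / 13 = 0.15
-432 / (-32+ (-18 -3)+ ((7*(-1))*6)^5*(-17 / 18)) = -432 / 123430555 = -0.00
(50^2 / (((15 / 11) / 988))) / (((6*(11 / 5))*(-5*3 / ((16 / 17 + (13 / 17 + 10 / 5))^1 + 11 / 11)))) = -19760000 / 459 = -43050.11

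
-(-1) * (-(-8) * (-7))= -56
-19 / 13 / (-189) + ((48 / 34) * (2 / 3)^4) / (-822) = 126929 / 17167059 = 0.01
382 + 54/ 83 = 31760/ 83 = 382.65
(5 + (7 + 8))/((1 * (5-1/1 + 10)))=10/7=1.43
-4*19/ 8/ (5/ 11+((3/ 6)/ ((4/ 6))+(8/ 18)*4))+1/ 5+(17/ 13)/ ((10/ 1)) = -2.85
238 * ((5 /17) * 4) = 280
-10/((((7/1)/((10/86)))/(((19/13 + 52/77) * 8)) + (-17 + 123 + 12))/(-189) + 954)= -161708400/15416583979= -0.01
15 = 15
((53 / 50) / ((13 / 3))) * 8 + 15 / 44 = 32859 / 14300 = 2.30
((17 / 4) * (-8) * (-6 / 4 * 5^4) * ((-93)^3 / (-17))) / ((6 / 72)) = 18098032500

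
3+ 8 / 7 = 29 / 7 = 4.14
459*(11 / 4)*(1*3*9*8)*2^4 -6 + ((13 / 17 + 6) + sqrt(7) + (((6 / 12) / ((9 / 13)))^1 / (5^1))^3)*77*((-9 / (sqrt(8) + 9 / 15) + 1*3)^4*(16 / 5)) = 4362375.81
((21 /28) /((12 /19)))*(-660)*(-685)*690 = 740878875 /2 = 370439437.50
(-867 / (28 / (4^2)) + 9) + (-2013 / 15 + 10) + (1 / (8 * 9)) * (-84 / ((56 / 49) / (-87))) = -292217 / 560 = -521.82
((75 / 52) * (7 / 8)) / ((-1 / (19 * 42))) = -1007.09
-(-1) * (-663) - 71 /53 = -35210 /53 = -664.34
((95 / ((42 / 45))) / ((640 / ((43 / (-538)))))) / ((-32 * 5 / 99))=242649 / 30851072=0.01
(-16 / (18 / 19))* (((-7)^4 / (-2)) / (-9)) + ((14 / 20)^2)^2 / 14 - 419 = -4328272217 / 1620000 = -2671.77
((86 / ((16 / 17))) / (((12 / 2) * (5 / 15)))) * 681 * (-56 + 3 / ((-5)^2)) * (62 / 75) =-7186233659 / 5000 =-1437246.73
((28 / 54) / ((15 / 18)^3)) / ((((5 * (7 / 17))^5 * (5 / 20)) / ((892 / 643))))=81056796416 / 603063671875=0.13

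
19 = 19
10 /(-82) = -5 /41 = -0.12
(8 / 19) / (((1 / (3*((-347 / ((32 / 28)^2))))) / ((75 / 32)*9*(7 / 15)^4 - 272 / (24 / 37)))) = 17070994997 / 121600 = 140386.47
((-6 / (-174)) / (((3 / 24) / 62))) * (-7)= -3472 / 29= -119.72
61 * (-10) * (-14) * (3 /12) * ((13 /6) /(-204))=-27755 /1224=-22.68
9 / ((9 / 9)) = 9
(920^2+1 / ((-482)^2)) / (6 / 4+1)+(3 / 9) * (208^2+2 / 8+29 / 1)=1230124506671 / 3484860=352991.08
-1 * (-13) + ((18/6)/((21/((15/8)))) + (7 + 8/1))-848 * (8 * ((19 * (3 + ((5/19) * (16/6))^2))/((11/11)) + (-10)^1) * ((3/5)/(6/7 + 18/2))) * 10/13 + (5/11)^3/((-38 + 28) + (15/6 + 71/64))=-1211243103211045/67768652952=-17873.21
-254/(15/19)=-321.73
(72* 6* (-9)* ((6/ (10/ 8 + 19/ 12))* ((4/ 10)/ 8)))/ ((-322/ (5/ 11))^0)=-34992/ 85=-411.67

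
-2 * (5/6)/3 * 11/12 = -55/108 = -0.51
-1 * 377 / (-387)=377 / 387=0.97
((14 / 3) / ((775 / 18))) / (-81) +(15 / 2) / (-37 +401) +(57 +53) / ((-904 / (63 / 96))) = -1668690397 / 27541987200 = -0.06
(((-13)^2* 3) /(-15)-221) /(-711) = 1274 /3555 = 0.36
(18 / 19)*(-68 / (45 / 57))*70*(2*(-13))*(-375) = -55692000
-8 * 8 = -64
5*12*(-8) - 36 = -516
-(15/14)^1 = -15/14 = -1.07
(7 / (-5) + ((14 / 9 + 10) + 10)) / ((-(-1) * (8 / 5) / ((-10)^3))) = -113375 / 9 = -12597.22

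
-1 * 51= -51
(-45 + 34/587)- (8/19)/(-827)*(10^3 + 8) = -44.43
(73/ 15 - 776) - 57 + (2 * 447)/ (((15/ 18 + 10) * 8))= -817.82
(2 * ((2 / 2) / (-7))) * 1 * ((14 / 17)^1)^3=-784 / 4913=-0.16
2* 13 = 26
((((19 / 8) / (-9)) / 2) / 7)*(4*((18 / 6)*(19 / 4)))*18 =-1083 / 56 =-19.34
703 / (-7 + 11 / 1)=703 / 4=175.75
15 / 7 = 2.14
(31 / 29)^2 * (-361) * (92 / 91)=-31916732 / 76531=-417.04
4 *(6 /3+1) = 12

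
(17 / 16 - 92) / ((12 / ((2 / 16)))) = -485 / 512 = -0.95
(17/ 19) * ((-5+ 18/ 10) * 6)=-1632/ 95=-17.18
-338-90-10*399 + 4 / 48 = -53015 / 12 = -4417.92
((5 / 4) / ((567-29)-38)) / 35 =1 / 14000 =0.00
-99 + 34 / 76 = -3745 / 38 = -98.55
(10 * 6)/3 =20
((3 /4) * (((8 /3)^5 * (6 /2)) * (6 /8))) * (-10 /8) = -2560 /9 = -284.44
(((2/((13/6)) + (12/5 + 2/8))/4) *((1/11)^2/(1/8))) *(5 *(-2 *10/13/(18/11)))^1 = -4645/16731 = -0.28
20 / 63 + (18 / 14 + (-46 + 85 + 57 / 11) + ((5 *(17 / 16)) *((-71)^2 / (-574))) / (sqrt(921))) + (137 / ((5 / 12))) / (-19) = 1874963 / 65835 - 428485 *sqrt(921) / 8458464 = 26.94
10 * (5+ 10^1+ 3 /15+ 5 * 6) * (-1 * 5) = -2260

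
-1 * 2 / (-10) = 1 / 5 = 0.20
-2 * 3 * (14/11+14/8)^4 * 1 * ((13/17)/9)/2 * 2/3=-4067709373/286729344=-14.19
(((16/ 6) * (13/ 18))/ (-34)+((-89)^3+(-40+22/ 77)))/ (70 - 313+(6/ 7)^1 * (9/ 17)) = 2265193181/ 779301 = 2906.70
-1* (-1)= 1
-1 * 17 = -17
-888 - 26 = -914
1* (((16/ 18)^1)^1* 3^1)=8/ 3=2.67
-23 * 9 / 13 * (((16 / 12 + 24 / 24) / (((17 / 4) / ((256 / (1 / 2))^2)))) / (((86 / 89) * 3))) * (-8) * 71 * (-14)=-59739580923904 / 9503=-6286391763.01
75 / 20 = 15 / 4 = 3.75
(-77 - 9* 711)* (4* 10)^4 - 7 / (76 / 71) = -1259970560497 / 76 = -16578560006.54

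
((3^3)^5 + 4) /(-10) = -14348911 /10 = -1434891.10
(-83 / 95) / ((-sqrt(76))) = 83*sqrt(19) / 3610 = 0.10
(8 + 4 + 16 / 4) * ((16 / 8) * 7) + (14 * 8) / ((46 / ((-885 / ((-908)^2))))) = 530948621 / 2370334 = 224.00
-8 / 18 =-4 / 9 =-0.44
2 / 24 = 1 / 12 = 0.08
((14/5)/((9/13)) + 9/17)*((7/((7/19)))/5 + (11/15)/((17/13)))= 3890888/195075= 19.95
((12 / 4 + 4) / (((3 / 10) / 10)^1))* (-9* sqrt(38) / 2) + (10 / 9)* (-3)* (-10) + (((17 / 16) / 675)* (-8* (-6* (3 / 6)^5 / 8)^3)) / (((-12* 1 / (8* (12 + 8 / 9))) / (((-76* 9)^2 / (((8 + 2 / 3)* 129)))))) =91584958243 / 2747596800 - 1050* sqrt(38) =-6439.30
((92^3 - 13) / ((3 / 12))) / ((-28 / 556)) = -432943300 / 7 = -61849042.86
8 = 8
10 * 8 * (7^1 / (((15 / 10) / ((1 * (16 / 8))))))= 2240 / 3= 746.67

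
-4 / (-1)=4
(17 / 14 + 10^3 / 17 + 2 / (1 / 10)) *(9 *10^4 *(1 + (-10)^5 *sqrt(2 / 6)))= 857205000 / 119 - 28573500000000 *sqrt(3) / 119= -415881483572.01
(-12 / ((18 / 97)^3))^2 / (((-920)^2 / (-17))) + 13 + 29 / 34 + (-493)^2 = 242992.02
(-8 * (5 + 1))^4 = 5308416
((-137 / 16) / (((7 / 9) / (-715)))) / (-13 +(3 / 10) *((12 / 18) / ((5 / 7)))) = -7346625 / 11872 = -618.82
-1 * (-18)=18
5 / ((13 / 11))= 55 / 13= 4.23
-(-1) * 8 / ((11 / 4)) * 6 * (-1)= -17.45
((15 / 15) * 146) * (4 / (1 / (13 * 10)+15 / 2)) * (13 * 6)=370110 / 61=6067.38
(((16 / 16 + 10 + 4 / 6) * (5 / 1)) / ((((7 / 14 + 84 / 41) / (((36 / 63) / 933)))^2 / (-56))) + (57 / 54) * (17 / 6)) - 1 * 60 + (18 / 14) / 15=-303024171779057 / 5323336201260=-56.92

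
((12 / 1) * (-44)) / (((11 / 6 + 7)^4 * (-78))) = 114048 / 102576253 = 0.00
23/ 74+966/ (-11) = -71231/ 814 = -87.51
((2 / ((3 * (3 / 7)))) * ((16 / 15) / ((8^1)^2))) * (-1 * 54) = -7 / 5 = -1.40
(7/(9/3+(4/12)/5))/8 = 105/368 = 0.29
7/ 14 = 0.50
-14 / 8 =-7 / 4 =-1.75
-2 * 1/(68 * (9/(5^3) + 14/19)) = -2375/65314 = -0.04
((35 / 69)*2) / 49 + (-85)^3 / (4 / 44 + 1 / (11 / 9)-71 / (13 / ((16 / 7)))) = 98973037745 / 1865346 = 53058.81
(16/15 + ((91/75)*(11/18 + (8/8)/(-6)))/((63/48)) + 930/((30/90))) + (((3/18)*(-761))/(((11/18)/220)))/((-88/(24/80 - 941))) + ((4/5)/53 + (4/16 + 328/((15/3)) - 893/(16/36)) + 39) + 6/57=-43714088713499/89723700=-487207.82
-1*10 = -10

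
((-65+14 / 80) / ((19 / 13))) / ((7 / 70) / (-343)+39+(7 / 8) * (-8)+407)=-11562187 / 114438444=-0.10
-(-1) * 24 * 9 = 216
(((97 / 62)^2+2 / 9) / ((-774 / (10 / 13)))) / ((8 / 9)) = -461845 / 154713312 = -0.00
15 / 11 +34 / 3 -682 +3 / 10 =-220771 / 330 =-669.00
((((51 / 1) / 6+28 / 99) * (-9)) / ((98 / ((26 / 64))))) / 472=-22607 / 32564224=-0.00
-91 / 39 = -7 / 3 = -2.33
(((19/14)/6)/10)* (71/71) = 19/840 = 0.02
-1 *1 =-1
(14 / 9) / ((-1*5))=-0.31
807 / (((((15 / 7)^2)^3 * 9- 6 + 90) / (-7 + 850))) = 26678910783 / 37466047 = 712.08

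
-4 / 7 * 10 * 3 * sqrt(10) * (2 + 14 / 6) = -520 * sqrt(10) / 7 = -234.91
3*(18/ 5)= 54/ 5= 10.80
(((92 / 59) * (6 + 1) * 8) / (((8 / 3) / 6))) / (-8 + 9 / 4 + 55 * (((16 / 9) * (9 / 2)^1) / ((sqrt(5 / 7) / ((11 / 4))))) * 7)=1066464 / 94812742229 + 314189568 * sqrt(35) / 94812742229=0.02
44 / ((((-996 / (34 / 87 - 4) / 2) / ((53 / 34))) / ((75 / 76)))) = 0.49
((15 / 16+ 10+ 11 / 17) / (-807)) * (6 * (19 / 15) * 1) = -59869 / 548760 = -0.11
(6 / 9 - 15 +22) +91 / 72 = 643 / 72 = 8.93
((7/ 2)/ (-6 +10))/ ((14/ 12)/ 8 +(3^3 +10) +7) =42/ 2119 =0.02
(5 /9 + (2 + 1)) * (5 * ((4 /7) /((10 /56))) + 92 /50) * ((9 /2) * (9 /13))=64224 /325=197.61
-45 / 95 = -9 / 19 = -0.47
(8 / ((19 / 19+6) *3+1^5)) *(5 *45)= 900 / 11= 81.82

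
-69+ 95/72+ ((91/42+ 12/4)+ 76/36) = -60.40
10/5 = 2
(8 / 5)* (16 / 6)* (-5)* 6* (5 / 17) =-640 / 17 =-37.65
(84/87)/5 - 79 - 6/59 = -675063/8555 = -78.91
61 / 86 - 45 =-3809 / 86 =-44.29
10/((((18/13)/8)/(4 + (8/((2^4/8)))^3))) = 35360/9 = 3928.89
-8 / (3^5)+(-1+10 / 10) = -8 / 243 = -0.03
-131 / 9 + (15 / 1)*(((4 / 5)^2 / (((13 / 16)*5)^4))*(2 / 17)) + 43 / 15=-159563665646 / 13655728125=-11.68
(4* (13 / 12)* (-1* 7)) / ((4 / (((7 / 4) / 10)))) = -637 / 480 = -1.33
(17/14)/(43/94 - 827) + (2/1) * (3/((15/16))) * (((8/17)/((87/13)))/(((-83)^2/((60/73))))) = -190854717699/134839481914165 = -0.00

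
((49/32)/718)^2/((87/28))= 16807/11481750528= 0.00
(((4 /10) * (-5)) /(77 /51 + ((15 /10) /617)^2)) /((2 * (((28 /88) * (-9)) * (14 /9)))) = 854266116 /5745380879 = 0.15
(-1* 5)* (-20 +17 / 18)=1715 / 18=95.28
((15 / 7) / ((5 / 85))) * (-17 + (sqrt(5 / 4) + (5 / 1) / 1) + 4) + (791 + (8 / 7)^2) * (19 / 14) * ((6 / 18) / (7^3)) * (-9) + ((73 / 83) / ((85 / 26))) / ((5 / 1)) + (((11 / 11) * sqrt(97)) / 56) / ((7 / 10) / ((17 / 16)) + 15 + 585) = -2496510893921 / 8300136950 + 85 * sqrt(97) / 2859136 + 255 * sqrt(5) / 14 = -260.05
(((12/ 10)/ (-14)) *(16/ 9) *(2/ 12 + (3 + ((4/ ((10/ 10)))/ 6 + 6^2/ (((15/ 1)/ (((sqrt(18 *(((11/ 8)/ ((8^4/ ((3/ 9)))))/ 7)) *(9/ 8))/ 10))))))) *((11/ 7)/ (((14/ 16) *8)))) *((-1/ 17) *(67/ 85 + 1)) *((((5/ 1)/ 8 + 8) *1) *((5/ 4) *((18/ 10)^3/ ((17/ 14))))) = 94616181 *sqrt(231)/ 1685159000000 + 107465292/ 150460625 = 0.72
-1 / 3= -0.33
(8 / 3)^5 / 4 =8192 / 243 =33.71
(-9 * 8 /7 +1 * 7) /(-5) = 23 /35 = 0.66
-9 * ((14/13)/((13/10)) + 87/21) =-52929/1183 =-44.74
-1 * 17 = -17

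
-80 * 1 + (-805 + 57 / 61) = -53928 / 61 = -884.07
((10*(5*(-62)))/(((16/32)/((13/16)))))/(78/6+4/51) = -385.18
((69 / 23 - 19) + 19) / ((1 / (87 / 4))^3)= 1975509 / 64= 30867.33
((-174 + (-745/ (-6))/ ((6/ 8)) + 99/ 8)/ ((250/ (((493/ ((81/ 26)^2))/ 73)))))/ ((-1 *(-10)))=23578711/ 21552885000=0.00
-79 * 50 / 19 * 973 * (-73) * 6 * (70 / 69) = 39279037000 / 437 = 89883379.86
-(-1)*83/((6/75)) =2075/2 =1037.50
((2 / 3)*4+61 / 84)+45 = 1355 / 28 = 48.39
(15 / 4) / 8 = 15 / 32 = 0.47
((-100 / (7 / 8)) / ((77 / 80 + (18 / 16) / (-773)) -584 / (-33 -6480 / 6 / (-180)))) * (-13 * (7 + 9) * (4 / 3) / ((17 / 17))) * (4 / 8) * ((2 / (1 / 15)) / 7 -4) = 370446336000 / 1848240653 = 200.43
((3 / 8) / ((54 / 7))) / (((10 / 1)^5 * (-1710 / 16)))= -7 / 1539000000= -0.00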